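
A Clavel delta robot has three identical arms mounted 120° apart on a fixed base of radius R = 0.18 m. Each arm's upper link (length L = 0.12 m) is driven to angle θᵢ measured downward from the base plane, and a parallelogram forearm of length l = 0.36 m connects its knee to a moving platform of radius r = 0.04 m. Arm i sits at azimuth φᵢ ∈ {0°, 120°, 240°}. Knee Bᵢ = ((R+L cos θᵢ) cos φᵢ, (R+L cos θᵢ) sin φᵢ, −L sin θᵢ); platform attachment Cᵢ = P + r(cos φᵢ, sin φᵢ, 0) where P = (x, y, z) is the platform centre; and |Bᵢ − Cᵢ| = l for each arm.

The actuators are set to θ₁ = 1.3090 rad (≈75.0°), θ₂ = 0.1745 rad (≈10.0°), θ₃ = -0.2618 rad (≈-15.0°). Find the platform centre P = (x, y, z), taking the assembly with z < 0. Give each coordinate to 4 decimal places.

φ1=0.0°: virtual centre (0.1711, 0.0000, -0.1159), radius l
φ2=120.0°: virtual centre (-0.1291, 0.2236, -0.0208), radius l
arm 3 at φ=240.0°: ρ3 = 0.2559;  O3 = (-0.1280, -0.2216, 0.0311)
|O₂|²−|O₁|² = 0.0244;  |O₃|²−|O₁|² = 0.0238
plane₁₂: -0.6003x+0.4472y+0.1902z = 0.0244
Cramer: x(z) = -0.0402+0.4044z;  y(z) = 0.0006+0.1176z
quadratic in z: (1.1773)z²+(0.0611)z+(-0.0715)=0, √Δ=0.5837 → z ∈ {-0.2738, 0.2219}; z = -0.2738 (taking z<0)
x = -0.1509, y = -0.0316

(-0.1509, -0.0316, -0.2738)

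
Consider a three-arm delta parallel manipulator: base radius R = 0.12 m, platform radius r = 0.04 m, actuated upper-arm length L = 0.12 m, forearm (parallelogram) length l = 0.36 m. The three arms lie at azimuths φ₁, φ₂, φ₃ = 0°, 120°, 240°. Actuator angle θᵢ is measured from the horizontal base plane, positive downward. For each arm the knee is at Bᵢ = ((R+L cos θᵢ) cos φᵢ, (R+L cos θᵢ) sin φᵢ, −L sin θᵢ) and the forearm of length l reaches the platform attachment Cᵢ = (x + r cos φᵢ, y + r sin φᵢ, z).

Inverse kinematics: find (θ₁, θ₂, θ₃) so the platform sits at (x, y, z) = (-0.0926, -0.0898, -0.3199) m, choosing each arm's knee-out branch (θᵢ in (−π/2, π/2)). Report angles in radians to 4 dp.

arm 1 (φ=0.0°): x'=-0.0926, y'=-0.0898
  A cos θ + B sin θ = C:  0.1726·cos θ + -0.3199·sin θ = -0.1041
  √(A²+B²)=0.3635;  θ1 = -1.0760+1.8613 ≈ 0.7853
rotate P by −φ2: (-0.0315, 0.1251, -0.3199)
  e−x'=0.1115;  (l²−L²−(e−x')²−y'²−z²)/2L = -0.0634
  √(A²+B²)=0.3388;  θ2 = -1.2355+1.7590 ≈ 0.5235
φ3=240.0° → target in arm frame (0.1241, -0.0353)
  e−x'=-0.0441;  (l²−L²−(e−x')²−y'²−z²)/2L = 0.0403
  γ=atan2(-0.3199,-0.0441)=-1.7077;  ψ=arccos(0.1249)=1.4456;  θ3=γ+ψ≈-0.2621

θ₁ = 0.7853, θ₂ = 0.5235, θ₃ = -0.2621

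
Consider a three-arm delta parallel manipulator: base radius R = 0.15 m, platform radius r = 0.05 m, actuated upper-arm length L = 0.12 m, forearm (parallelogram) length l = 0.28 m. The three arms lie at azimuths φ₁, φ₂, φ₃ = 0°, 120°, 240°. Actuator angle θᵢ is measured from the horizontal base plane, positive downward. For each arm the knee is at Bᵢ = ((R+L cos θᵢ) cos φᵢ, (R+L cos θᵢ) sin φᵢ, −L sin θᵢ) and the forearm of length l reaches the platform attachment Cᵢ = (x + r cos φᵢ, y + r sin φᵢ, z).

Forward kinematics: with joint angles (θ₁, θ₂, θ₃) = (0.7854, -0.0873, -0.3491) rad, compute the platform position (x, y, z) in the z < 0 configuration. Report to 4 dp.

(-0.0785, -0.0135, -0.1791)

arm 1 at φ=0.0°: ρ1 = 0.1849;  centre 1 = (0.1849, 0.0000, -0.0849)
centre 2 = (0.2195·cos120.0°, 0.2195·sin120.0°, 0.0105) = (-0.1098, 0.1901, 0.0105)
arm 3 at φ=240.0°: ρ3 = 0.2128;  centre 3 = (-0.1064, -0.1843, 0.0410)
eliminate P² terms by subtracting sphere 1 from 2 and 3
plane₁₂: -0.5892x+0.3803y+0.1906z = 0.0069
Cramer: x(z) = -0.0107+0.3784z;  y(z) = 0.0017+0.0851z
into |P−centre ₁|² = l²: 1.1505z² + 0.0220z + -0.0330 = 0;  Δ = 0.1522;  z = -0.1791 or 0.1600 → z<0 root = -0.1791
x = -0.0785, y = -0.0135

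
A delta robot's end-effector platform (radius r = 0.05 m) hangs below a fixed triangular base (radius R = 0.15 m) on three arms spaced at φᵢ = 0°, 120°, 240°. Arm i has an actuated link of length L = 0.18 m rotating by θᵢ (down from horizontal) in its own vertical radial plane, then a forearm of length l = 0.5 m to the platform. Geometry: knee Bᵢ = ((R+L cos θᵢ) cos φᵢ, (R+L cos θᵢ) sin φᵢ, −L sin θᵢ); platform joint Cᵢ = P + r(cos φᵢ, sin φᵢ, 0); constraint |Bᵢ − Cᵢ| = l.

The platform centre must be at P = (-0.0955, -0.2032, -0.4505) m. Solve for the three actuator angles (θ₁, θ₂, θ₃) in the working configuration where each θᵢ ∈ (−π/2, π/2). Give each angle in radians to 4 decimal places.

rotate P by −φ1: (-0.0955, -0.2032, -0.4505)
  A=0.1955, B=-0.4505, C=(l²−L²−A²−y'²−z²)/(2L)=-0.1802
  √(A²+B²)=0.4911;  θ1 = -1.1614+1.9464 ≈ 0.7851
arm 2 (φ=120.0°): x'=-0.1282, y'=0.1843
  A=0.2282, B=-0.4505, C=(l²−L²−A²−y'²−z²)/(2L)=-0.1984
  γ=atan2(-0.4505,0.2282)=-1.1019;  ψ=arccos(-0.3928)=1.9744;  θ2=γ+ψ≈0.8726
φ3=240.0° → target in arm frame (0.2237, 0.0189)
  A=-0.1237, B=-0.4505, C=(l²−L²−A²−y'²−z²)/(2L)=-0.0028
  θ3 = atan2(B,A) + arccos(C/0.4672) = -0.2620

θ₁ = 0.7851, θ₂ = 0.8726, θ₃ = -0.2620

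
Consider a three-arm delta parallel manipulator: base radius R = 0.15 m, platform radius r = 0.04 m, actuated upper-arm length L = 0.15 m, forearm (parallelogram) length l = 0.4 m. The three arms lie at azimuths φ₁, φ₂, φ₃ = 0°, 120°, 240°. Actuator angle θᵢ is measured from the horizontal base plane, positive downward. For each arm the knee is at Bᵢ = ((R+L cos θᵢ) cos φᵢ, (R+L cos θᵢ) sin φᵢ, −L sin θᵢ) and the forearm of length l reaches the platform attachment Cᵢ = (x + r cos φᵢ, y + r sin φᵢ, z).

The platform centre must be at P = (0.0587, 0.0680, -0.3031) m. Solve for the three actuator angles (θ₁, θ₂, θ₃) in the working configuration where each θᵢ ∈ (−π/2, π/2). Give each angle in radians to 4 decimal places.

arm 1 (φ=0.0°): x'=0.0587, y'=0.0680
  e−x'=0.0513;  (l²−L²−(e−x')²−y'²−z²)/2L = 0.1279
  √(A²+B²)=0.3074;  θ1 = -1.4031+1.1416 ≈ -0.2615
φ2=120.0° → target in arm frame (0.0295, -0.0848)
  A cos θ + B sin θ = C:  0.0805·cos θ + -0.3031·sin θ = 0.1065
  θ2 = atan2(B,A) + arccos(C/0.3136) = -0.0871
arm 3 (φ=240.0°): x'=-0.0882, y'=0.0168
  A=0.1982, B=-0.3031, C=(l²−L²−A²−y'²−z²)/(2L)=0.0202
  θ3 = atan2(B,A) + arccos(C/0.3622) = 0.5235

θ₁ = -0.2615, θ₂ = -0.0871, θ₃ = 0.5235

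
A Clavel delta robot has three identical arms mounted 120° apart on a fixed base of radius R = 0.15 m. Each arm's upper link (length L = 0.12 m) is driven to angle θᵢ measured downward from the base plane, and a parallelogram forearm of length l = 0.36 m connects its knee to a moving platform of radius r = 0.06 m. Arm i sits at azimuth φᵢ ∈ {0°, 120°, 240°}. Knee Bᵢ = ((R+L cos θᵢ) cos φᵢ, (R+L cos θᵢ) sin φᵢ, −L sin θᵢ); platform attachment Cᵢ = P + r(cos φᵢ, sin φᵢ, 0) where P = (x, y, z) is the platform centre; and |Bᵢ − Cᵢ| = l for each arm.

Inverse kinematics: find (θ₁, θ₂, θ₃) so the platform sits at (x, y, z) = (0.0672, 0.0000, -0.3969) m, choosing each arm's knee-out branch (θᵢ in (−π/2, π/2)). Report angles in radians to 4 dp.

φ1=0.0° → target in arm frame (0.0672, 0.0000)
  e−x'=0.0228;  (l²−L²−(e−x')²−y'²−z²)/2L = -0.1785
  √(A²+B²)=0.3976;  θ1 = -1.5134+2.0365 ≈ 0.5231
arm 2 (φ=120.0°): x'=-0.0336, y'=-0.0582
  A cos θ + B sin θ = C:  0.1236·cos θ + -0.3969·sin θ = -0.2541
  √(A²+B²)=0.4157;  θ2 = -1.2689+2.2286 ≈ 0.9597
φ3=240.0° → target in arm frame (-0.0336, 0.0582)
  A=0.1236, B=-0.3969, C=(l²−L²−A²−y'²−z²)/(2L)=-0.2541
  √(A²+B²)=0.4157;  θ3 = -1.2689+2.2286 ≈ 0.9597

θ₁ = 0.5231, θ₂ = 0.9597, θ₃ = 0.9597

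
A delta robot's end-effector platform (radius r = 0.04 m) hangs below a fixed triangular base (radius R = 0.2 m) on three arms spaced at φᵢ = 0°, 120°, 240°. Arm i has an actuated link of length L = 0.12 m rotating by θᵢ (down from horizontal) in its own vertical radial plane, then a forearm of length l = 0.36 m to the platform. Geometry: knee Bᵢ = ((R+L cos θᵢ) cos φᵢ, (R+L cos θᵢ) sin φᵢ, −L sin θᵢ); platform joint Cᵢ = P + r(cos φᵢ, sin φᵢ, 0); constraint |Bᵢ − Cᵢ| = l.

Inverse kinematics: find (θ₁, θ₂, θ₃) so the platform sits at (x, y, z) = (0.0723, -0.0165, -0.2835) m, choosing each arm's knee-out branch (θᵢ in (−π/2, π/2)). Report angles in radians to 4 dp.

rotate P by −φ1: (0.0723, -0.0165, -0.2835)
  A=0.0877, B=-0.2835, C=(l²−L²−A²−y'²−z²)/(2L)=0.1119
  θ1 = atan2(B,A) + arccos(C/0.2968) = -0.0868
arm 2 (φ=120.0°): x'=-0.0504, y'=-0.0544
  A cos θ + B sin θ = C:  0.2104·cos θ + -0.2835·sin θ = -0.0517
  √(A²+B²)=0.3531;  θ2 = -0.9322+1.7178 ≈ 0.7856
rotate P by −φ3: (-0.0219, 0.0709, -0.2835)
  e−x'=0.1819;  (l²−L²−(e−x')²−y'²−z²)/2L = -0.0136
  √(A²+B²)=0.3368;  θ3 = -1.0004+1.6112 ≈ 0.6108

θ₁ = -0.0868, θ₂ = 0.7856, θ₃ = 0.6108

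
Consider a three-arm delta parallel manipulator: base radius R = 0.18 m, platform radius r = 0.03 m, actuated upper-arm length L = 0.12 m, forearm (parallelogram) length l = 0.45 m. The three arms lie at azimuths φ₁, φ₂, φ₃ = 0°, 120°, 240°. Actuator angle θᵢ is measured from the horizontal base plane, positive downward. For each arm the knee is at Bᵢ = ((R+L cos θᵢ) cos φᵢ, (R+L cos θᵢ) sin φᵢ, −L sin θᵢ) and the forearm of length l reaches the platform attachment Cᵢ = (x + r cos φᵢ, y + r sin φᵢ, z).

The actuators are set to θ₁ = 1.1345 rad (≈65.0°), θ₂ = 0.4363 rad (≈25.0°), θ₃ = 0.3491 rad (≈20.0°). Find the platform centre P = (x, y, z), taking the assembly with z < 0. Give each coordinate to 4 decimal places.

(-0.1097, -0.0101, -0.4344)

φ1=0.0°: virtual centre (0.2007, 0.0000, -0.1088), radius l
centre 2 = (0.2588·cos120.0°, 0.2588·sin120.0°, -0.0507) = (-0.1294, 0.2241, -0.0507)
arm 3 at φ=240.0°: (R−r)+L cos θ3 = 0.2628;  centre 3 = (-0.1314, -0.2276, -0.0410)
eliminate P² terms by subtracting sphere 1 from 2 and 3
linear system: -0.6602x+0.4482y = 0.0174−0.1161z; -0.6642x+-0.4551y = 0.0186−0.1354z
Cramer: x(z) = -0.0272+0.1898z;  y(z) = -0.0012+0.0206z
into |P−centre ₁|² = l²: 1.0365z² + 0.1309z + -0.1387 = 0;  Δ = 0.5923;  z = -0.4344 or 0.3081 → z<0 root = -0.4344
x = -0.1097, y = -0.0101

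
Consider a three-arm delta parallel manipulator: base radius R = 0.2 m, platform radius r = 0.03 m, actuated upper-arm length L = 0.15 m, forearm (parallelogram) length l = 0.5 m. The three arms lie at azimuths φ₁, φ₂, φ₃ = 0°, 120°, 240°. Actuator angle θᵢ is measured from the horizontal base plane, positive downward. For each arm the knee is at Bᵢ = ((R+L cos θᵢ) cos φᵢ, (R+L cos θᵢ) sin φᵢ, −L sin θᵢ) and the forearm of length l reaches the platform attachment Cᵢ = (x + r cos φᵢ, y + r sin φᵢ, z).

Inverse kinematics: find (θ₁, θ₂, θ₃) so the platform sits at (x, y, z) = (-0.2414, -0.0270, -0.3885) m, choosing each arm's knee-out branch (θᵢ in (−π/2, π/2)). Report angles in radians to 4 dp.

arm 1 (φ=0.0°): x'=-0.2414, y'=-0.0270
  A=0.4114, B=-0.3885, C=(l²−L²−A²−y'²−z²)/(2L)=-0.3114
  θ1 = atan2(B,A) + arccos(C/0.5658) = 1.3967
φ2=120.0° → target in arm frame (0.0973, 0.2226)
  A=0.0727, B=-0.3885, C=(l²−L²−A²−y'²−z²)/(2L)=0.0725
  θ2 = atan2(B,A) + arccos(C/0.3952) = 0.0004
φ3=240.0° → target in arm frame (0.1441, -0.1956)
  A=0.0259, B=-0.3885, C=(l²−L²−A²−y'²−z²)/(2L)=0.1255
  √(A²+B²)=0.3894;  θ3 = -1.5042+1.2426 ≈ -0.2616

θ₁ = 1.3967, θ₂ = 0.0004, θ₃ = -0.2616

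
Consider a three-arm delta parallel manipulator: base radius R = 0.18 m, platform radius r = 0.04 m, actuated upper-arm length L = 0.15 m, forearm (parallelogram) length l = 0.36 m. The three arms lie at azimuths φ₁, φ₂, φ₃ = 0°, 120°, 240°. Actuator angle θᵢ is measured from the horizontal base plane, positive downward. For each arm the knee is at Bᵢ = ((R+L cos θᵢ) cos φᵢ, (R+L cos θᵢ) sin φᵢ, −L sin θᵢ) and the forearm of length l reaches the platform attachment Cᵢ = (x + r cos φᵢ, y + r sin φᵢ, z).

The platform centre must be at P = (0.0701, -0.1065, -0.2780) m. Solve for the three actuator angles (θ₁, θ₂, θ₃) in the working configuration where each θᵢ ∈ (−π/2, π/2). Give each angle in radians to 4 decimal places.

arm 1 (φ=0.0°): x'=0.0701, y'=-0.1065
  e−x'=0.0699;  (l²−L²−(e−x')²−y'²−z²)/2L = 0.0453
  γ=atan2(-0.2780,0.0699)=-1.3245;  ψ=arccos(0.1580)=1.4121;  θ1=γ+ψ≈0.0877
rotate P by −φ2: (-0.1273, -0.0075, -0.2780)
  A=0.2673, B=-0.2780, C=(l²−L²−A²−y'²−z²)/(2L)=-0.1389
  √(A²+B²)=0.3856;  θ2 = -0.8051+1.9393 ≈ 1.1343
φ3=240.0° → target in arm frame (0.0572, 0.1140)
  A cos θ + B sin θ = C:  0.0828·cos θ + -0.2780·sin θ = 0.0332
  θ3 = atan2(B,A) + arccos(C/0.2901) = 0.1747

θ₁ = 0.0877, θ₂ = 1.1343, θ₃ = 0.1747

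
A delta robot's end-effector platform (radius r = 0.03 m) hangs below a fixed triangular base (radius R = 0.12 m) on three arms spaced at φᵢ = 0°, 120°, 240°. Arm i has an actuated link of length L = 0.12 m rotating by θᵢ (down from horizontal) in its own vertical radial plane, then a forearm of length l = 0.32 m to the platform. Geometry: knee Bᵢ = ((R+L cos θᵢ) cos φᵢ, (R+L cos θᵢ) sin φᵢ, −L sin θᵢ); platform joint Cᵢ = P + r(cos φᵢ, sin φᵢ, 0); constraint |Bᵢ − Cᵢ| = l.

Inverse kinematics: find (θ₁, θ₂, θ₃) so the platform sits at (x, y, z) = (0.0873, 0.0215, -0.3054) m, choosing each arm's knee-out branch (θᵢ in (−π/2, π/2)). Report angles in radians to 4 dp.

arm 1 (φ=0.0°): x'=0.0873, y'=0.0215
  A=0.0027, B=-0.3054, C=(l²−L²−A²−y'²−z²)/(2L)=-0.0239
  θ1 = atan2(B,A) + arccos(C/0.3054) = 0.0872
rotate P by −φ2: (-0.0250, -0.0864, -0.3054)
  e−x'=0.1150;  (l²−L²−(e−x')²−y'²−z²)/2L = -0.1082
  γ=atan2(-0.3054,0.1150)=-1.2106;  ψ=arccos(-0.3314)=1.9086;  θ2=γ+ψ≈0.6980
rotate P by −φ3: (-0.0623, 0.0649, -0.3054)
  A=0.1523, B=-0.3054, C=(l²−L²−A²−y'²−z²)/(2L)=-0.1361
  √(A²+B²)=0.3413;  θ3 = -1.1083+1.9810 ≈ 0.8727

θ₁ = 0.0872, θ₂ = 0.6980, θ₃ = 0.8727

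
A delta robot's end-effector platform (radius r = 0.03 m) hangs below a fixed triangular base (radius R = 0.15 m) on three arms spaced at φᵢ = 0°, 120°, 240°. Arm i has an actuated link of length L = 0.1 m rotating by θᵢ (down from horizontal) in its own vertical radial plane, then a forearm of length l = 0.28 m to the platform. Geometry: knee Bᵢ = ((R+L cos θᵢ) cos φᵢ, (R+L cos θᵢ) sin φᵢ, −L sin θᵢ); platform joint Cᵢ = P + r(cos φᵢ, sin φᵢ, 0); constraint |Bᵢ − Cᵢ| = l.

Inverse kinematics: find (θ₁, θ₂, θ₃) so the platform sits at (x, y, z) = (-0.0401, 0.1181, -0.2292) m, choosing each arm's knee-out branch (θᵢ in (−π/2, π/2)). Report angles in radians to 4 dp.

φ1=0.0° → target in arm frame (-0.0401, 0.1181)
  A=0.1601, B=-0.2292, C=(l²−L²−A²−y'²−z²)/(2L)=-0.1186
  γ=atan2(-0.2292,0.1601)=-0.9611;  ψ=arccos(-0.4241)=2.0087;  θ1=γ+ψ≈1.0477
arm 2 (φ=120.0°): x'=0.1223, y'=-0.0243
  A cos θ + B sin θ = C:  -0.0023·cos θ + -0.2292·sin θ = 0.0764
  γ=atan2(-0.2292,-0.0023)=-1.5810;  ψ=arccos(0.3331)=1.2312;  θ2=γ+ψ≈-0.3498
rotate P by −φ3: (-0.0822, -0.0938, -0.2292)
  A cos θ + B sin θ = C:  0.2022·cos θ + -0.2292·sin θ = -0.1691
  γ=atan2(-0.2292,0.2022)=-0.8478;  ψ=arccos(-0.5533)=2.1571;  θ3=γ+ψ≈1.3093

θ₁ = 1.0477, θ₂ = -0.3498, θ₃ = 1.3093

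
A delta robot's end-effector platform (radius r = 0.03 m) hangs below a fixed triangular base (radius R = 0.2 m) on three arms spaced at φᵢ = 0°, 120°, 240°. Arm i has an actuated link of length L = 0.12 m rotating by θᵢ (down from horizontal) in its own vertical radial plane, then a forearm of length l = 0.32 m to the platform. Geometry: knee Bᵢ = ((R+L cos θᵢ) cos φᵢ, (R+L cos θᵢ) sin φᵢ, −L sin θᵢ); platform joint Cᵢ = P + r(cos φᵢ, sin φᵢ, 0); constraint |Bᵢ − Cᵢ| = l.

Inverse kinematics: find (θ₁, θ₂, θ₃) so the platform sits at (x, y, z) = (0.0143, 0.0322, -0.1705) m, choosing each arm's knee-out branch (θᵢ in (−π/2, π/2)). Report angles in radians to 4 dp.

rotate P by −φ1: (0.0143, 0.0322, -0.1705)
  A=0.1557, B=-0.1705, C=(l²−L²−A²−y'²−z²)/(2L)=0.1402
  √(A²+B²)=0.2309;  θ1 = -0.8307+0.9182 ≈ 0.0875
rotate P by −φ2: (0.0207, -0.0285, -0.1705)
  e−x'=0.1493;  (l²−L²−(e−x')²−y'²−z²)/2L = 0.1493
  √(A²+B²)=0.2266;  θ2 = -0.8517+0.8513 ≈ -0.0004
rotate P by −φ3: (-0.0350, -0.0037, -0.1705)
  e−x'=0.2050;  (l²−L²−(e−x')²−y'²−z²)/2L = 0.0703
  γ=atan2(-0.1705,0.2050)=-0.6937;  ψ=arccos(0.2637)=1.3039;  θ3=γ+ψ≈0.6103

θ₁ = 0.0875, θ₂ = -0.0004, θ₃ = 0.6103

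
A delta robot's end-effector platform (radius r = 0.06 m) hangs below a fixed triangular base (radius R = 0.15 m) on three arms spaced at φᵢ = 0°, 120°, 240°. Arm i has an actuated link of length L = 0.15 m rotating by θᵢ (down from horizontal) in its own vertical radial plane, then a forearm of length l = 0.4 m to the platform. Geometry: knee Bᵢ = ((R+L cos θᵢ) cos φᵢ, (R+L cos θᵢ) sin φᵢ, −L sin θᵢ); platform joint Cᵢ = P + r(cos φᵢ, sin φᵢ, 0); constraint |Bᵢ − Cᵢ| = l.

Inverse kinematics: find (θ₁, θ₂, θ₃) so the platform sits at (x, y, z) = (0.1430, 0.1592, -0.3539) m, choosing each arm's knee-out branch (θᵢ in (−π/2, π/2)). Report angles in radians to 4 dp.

arm 1 (φ=0.0°): x'=0.1430, y'=0.1592
  A cos θ + B sin θ = C:  -0.0530·cos θ + -0.3539·sin θ = -0.0530
  γ=atan2(-0.3539,-0.0530)=-1.7195;  ψ=arccos(-0.1481)=1.7194;  θ1=γ+ψ≈0.0000
φ2=120.0° → target in arm frame (0.0664, -0.2034)
  e−x'=0.0236;  (l²−L²−(e−x')²−y'²−z²)/2L = -0.0990
  γ=atan2(-0.3539,0.0236)=-1.5041;  ψ=arccos(-0.2790)=1.8536;  θ2=γ+ψ≈0.3495
arm 3 (φ=240.0°): x'=-0.2094, y'=0.0442
  A cos θ + B sin θ = C:  0.2994·cos θ + -0.3539·sin θ = -0.2644
  γ=atan2(-0.3539,0.2994)=-0.8687;  ψ=arccos(-0.5704)=2.1778;  θ3=γ+ψ≈1.3092

θ₁ = 0.0000, θ₂ = 0.3495, θ₃ = 1.3092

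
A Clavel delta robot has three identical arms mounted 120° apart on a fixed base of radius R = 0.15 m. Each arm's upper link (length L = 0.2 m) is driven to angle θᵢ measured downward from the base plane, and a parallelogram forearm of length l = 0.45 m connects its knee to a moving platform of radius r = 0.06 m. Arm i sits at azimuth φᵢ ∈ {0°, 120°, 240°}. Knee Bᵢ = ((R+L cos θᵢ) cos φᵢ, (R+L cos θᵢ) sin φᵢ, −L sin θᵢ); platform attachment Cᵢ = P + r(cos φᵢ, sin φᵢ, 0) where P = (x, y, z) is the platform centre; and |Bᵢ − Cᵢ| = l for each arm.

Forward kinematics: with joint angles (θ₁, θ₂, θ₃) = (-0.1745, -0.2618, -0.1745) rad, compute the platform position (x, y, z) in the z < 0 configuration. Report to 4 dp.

S1 = (0.2870·cos0.0°, 0.2870·sin0.0°, 0.0347) = (0.2870, 0.0000, 0.0347)
arm 2 at φ=120.0°: (R−r)+L cos θ2 = 0.2832;  S2 = (-0.1416, 0.2452, 0.0518)
S3 = (0.2870·cos240.0°, 0.2870·sin240.0°, 0.0347) = (-0.1435, -0.2485, 0.0347)
|S₂|²−|S₁|² = -0.0007;  |S₃|²−|S₁|² = 0.0000
linear system: -0.8571x+0.4905y = -0.0007−0.0341z; -0.8609x+-0.4970y = 0.0000−0.0000z
det = 0.8483;  x = 0.0004+0.0200z,  y = -0.0007+-0.0346z
sphere 1 gives Az²+Bz+C=0 with A=1.0016, B=-0.0808, C=-0.1192;  B²−4AC=0.4840;  roots -0.3069, 0.3877;  negative root z = -0.3069
x = -0.0057, y = 0.0099

(-0.0057, 0.0099, -0.3069)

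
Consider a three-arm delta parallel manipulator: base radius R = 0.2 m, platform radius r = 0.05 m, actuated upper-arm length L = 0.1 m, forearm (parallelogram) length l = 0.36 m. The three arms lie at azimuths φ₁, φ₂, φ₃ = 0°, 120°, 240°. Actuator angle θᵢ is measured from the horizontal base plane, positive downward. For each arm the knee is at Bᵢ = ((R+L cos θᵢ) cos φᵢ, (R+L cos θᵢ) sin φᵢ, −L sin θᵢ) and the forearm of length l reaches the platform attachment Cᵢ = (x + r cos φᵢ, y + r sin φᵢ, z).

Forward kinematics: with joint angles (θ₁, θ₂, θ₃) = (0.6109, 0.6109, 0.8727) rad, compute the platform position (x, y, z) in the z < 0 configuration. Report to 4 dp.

(0.0140, 0.0242, -0.3429)

arm 1 at φ=0.0°: (R−r)+L cos θ1 = 0.2319;  S1 = (0.2319, 0.0000, -0.0574)
S2 = (0.2319·cos120.0°, 0.2319·sin120.0°, -0.0574) = (-0.1160, 0.2008, -0.0574)
φ3=240.0°: virtual centre (-0.1071, -0.1856, -0.0766), radius l
|S₂|²−|S₁|² = 0.0000;  |S₃|²−|S₁|² = -0.0053
linear system: -0.6957x+0.4017y = 0.0000−0.0000z; -0.6781x+-0.3711y = -0.0053−-0.0385z
det = 0.5306;  x = 0.0040+-0.0291z,  y = 0.0069+-0.0505z
sphere 1 gives Az²+Bz+C=0 with A=1.0034, B=0.1273, C=-0.0743;  B²−4AC=0.3145;  roots -0.3429, 0.2160;  negative root z = -0.3429
x = 0.0140, y = 0.0242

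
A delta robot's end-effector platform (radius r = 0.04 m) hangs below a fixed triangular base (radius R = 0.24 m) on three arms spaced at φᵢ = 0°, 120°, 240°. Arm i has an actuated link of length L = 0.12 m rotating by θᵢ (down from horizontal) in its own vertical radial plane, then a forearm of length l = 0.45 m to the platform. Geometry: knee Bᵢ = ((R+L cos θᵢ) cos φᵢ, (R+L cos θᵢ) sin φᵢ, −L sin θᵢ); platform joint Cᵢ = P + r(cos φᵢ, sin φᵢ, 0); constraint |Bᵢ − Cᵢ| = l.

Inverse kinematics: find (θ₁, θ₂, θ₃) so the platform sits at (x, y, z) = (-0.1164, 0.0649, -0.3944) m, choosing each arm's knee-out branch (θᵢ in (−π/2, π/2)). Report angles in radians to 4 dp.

φ1=0.0° → target in arm frame (-0.1164, 0.0649)
  A=0.3164, B=-0.3944, C=(l²−L²−A²−y'²−z²)/(2L)=-0.2991
  θ1 = atan2(B,A) + arccos(C/0.5056) = 1.3089
φ2=120.0° → target in arm frame (0.1144, 0.0684)
  A=0.0856, B=-0.3944, C=(l²−L²−A²−y'²−z²)/(2L)=0.0856
  θ2 = atan2(B,A) + arccos(C/0.4036) = -0.0001
φ3=240.0° → target in arm frame (0.0020, -0.1333)
  A cos θ + B sin θ = C:  0.1980·cos θ + -0.3944·sin θ = -0.1017
  θ3 = atan2(B,A) + arccos(C/0.4413) = 0.6979

θ₁ = 1.3089, θ₂ = -0.0001, θ₃ = 0.6979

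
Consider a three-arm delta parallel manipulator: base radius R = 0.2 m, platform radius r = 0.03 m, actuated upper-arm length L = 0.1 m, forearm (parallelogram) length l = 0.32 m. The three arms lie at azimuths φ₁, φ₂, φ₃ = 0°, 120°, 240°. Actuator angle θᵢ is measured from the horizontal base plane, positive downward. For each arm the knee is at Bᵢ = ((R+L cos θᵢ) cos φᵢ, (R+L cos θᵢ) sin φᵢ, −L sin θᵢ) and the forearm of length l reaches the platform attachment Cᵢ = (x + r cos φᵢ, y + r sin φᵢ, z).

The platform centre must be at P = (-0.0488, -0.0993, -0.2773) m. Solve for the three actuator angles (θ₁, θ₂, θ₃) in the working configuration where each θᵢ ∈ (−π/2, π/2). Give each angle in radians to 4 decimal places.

θ₁ = 1.3087, θ₂ = 1.3964, θ₃ = 0.0004

φ1=0.0° → target in arm frame (-0.0488, -0.0993)
  e−x'=0.2188;  (l²−L²−(e−x')²−y'²−z²)/2L = -0.2111
  θ1 = atan2(B,A) + arccos(C/0.3532) = 1.3087
φ2=120.0° → target in arm frame (-0.0616, 0.0919)
  A=0.2316, B=-0.2773, C=(l²−L²−A²−y'²−z²)/(2L)=-0.2329
  θ2 = atan2(B,A) + arccos(C/0.3613) = 1.3964
φ3=240.0° → target in arm frame (0.1104, 0.0074)
  e−x'=0.0596;  (l²−L²−(e−x')²−y'²−z²)/2L = 0.0595
  √(A²+B²)=0.2836;  θ3 = -1.3591+1.3595 ≈ 0.0004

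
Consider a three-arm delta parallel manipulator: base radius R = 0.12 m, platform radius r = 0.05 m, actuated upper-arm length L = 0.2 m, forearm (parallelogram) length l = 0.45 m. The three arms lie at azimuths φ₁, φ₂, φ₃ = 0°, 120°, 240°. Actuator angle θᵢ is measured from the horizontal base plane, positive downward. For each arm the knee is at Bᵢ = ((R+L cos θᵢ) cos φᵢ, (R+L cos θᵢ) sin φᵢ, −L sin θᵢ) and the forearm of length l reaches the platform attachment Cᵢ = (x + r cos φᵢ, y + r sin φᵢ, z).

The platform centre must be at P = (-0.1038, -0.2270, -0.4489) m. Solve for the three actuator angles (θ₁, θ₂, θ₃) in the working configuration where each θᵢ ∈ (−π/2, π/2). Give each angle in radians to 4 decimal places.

rotate P by −φ1: (-0.1038, -0.2270, -0.4489)
  e−x'=0.1738;  (l²−L²−(e−x')²−y'²−z²)/2L = -0.3019
  √(A²+B²)=0.4814;  θ1 = -1.2014+2.2486 ≈ 1.0472
arm 2 (φ=120.0°): x'=-0.1447, y'=0.2034
  A cos θ + B sin θ = C:  0.2147·cos θ + -0.4489·sin θ = -0.3162
  γ=atan2(-0.4489,0.2147)=-1.1247;  ψ=arccos(-0.6354)=2.2593;  θ2=γ+ψ≈1.1346
arm 3 (φ=240.0°): x'=0.2485, y'=0.0236
  A=-0.1785, B=-0.4489, C=(l²−L²−A²−y'²−z²)/(2L)=-0.1786
  θ3 = atan2(B,A) + arccos(C/0.4831) = 0.0002

θ₁ = 1.0472, θ₂ = 1.1346, θ₃ = 0.0002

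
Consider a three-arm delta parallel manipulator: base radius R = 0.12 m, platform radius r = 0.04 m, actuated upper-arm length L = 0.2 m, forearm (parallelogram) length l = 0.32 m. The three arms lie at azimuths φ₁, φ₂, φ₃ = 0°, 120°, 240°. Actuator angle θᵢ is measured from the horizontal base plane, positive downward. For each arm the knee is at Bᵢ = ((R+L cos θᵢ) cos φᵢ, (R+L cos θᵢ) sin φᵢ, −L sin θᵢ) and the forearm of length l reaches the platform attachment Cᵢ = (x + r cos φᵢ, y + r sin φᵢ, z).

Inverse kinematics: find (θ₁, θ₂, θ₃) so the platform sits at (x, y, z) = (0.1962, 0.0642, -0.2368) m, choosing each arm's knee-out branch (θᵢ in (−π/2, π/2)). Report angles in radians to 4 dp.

φ1=0.0° → target in arm frame (0.1962, 0.0642)
  A cos θ + B sin θ = C:  -0.1162·cos θ + -0.2368·sin θ = -0.0282
  γ=atan2(-0.2368,-0.1162)=-2.0270;  ψ=arccos(-0.1071)=1.6781;  θ1=γ+ψ≈-0.3489
φ2=120.0° → target in arm frame (-0.0425, -0.2020)
  A=0.1225, B=-0.2368, C=(l²−L²−A²−y'²−z²)/(2L)=-0.1237
  θ2 = atan2(B,A) + arccos(C/0.2666) = 0.9600
φ3=240.0° → target in arm frame (-0.1537, 0.1378)
  A=0.2337, B=-0.2368, C=(l²−L²−A²−y'²−z²)/(2L)=-0.1682
  √(A²+B²)=0.3327;  θ3 = -0.7920+2.1008 ≈ 1.3089

θ₁ = -0.3489, θ₂ = 0.9600, θ₃ = 1.3089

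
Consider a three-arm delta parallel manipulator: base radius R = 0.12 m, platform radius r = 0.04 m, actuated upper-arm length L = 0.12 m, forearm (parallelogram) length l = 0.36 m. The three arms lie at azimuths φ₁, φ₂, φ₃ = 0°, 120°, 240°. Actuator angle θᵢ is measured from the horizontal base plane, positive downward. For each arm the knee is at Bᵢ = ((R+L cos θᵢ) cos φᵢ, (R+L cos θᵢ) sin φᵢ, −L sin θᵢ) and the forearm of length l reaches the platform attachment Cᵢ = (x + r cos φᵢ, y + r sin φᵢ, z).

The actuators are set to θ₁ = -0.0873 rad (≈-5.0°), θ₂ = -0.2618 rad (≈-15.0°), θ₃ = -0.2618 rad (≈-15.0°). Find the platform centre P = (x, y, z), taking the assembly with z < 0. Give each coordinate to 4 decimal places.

φ1=0.0°: virtual centre (0.1995, 0.0000, 0.0105), radius l
S2 = (0.1959·cos120.0°, 0.1959·sin120.0°, 0.0311) = (-0.0980, 0.1697, 0.0311)
S3 = (0.1959·cos240.0°, 0.1959·sin240.0°, 0.0311) = (-0.0980, -0.1697, 0.0311)
subtract pairs → two planes through P
plane₁₂: -0.5950x+0.3393y+0.0412z = -0.0006
det = 0.4038;  x = 0.0010+0.0692z,  y = 0.0000+0.0000z
sphere 1 gives Az²+Bz+C=0 with A=1.0048, B=-0.0484, C=-0.0901;  B²−4AC=0.3643;  roots -0.2763, 0.3244;  negative root z = -0.2763
x = -0.0181, y = 0.0000

(-0.0181, 0.0000, -0.2763)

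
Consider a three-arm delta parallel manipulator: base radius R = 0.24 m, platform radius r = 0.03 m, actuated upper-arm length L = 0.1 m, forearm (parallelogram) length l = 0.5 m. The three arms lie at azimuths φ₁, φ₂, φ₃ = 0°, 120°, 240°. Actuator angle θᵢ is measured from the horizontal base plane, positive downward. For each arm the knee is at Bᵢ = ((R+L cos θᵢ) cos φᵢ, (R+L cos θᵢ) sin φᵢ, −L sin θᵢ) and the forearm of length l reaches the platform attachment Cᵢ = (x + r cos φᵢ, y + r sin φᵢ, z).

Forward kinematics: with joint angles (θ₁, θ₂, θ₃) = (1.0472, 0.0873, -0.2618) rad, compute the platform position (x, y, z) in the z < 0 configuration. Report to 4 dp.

φ1=0.0°: virtual centre (0.2600, 0.0000, -0.0866), radius l
O2 = (0.3096·cos120.0°, 0.3096·sin120.0°, -0.0087) = (-0.1548, 0.2681, -0.0087)
arm 3 at φ=240.0°: (R−r)+L cos θ3 = 0.3066;  O3 = (-0.1533, -0.2655, 0.0259)
|O₂|²−|O₁|² = 0.0208;  |O₃|²−|O₁|² = 0.0196
plane₁₂: -0.8296x+0.5363y+0.1558z = 0.0208
Cramer: x(z) = -0.0244+0.2301z;  y(z) = 0.0011+0.0655z
into |P−O₁|² = l²: 1.0572z² + 0.0425z + -0.1616 = 0;  Δ = 0.6853;  z = -0.4116 or 0.3714 → z<0 root = -0.4116
x = -0.1191, y = -0.0258

(-0.1191, -0.0258, -0.4116)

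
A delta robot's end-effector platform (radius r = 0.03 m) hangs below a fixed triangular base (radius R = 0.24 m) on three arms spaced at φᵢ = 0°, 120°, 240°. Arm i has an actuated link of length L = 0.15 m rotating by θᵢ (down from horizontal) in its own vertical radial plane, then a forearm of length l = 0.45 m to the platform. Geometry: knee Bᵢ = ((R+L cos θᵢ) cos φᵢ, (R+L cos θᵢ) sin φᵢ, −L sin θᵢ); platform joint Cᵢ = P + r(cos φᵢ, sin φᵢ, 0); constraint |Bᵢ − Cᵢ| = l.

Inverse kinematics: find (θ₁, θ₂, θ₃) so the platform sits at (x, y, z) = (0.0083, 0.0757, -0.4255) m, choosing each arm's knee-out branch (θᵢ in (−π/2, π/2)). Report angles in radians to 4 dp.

θ₁ = 0.7853, θ₂ = 0.5231, θ₃ = 1.1345

arm 1 (φ=0.0°): x'=0.0083, y'=0.0757
  e−x'=0.2017;  (l²−L²−(e−x')²−y'²−z²)/2L = -0.1582
  θ1 = atan2(B,A) + arccos(C/0.4709) = 0.7853
φ2=120.0° → target in arm frame (0.0614, -0.0450)
  A cos θ + B sin θ = C:  0.1486·cos θ + -0.4255·sin θ = -0.0839
  γ=atan2(-0.4255,0.1486)=-1.2348;  ψ=arccos(-0.1861)=1.7580;  θ2=γ+ψ≈0.5231
φ3=240.0° → target in arm frame (-0.0697, -0.0307)
  A=0.2797, B=-0.4255, C=(l²−L²−A²−y'²−z²)/(2L)=-0.2674
  γ=atan2(-0.4255,0.2797)=-0.9893;  ψ=arccos(-0.5252)=2.1237;  θ3=γ+ψ≈1.1345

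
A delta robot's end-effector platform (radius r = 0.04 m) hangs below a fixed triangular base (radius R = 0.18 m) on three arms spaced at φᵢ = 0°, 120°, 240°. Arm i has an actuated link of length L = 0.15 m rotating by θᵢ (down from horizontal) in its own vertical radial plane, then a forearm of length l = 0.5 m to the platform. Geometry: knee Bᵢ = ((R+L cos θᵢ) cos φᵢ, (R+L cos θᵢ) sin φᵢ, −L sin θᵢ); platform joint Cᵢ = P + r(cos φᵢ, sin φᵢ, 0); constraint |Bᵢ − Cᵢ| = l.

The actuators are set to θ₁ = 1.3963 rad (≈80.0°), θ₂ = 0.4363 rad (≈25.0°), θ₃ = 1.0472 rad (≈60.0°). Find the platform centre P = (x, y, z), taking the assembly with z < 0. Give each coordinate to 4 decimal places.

arm 1 at φ=0.0°: e+L cos θ1 = 0.1660;  O1 = (0.1660, 0.0000, -0.1477)
φ2=120.0°: virtual centre (-0.1380, 0.2390, -0.0634), radius l
φ3=240.0°: virtual centre (-0.1075, -0.1862, -0.1299), radius l
subtract pairs → two planes through P
plane₁₂: -0.6080x+0.4780y+0.1687z = 0.0308
Cramer: x(z) = -0.0369+0.1636z;  y(z) = 0.0174-0.1447z
into |P−O₁|² = l²: 1.0477z² + 0.2240z + -0.1867 = 0;  Δ = 0.8325;  z = -0.5423 or 0.3285 → z<0 root = -0.5423
x = -0.1257, y = 0.0959

(-0.1257, 0.0959, -0.5423)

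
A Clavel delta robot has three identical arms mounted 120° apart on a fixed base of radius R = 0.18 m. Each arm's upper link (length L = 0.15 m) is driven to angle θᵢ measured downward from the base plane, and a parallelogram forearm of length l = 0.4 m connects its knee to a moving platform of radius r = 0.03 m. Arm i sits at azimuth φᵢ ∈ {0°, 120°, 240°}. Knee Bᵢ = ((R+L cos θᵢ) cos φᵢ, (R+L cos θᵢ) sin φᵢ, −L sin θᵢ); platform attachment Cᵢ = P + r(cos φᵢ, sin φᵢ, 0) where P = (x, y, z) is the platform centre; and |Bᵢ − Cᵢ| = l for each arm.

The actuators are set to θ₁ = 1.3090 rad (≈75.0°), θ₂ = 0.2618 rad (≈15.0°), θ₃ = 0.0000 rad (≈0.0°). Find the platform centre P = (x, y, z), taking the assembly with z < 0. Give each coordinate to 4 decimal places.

(-0.1683, -0.0250, -0.3233)

O1 = (0.1888·cos0.0°, 0.1888·sin0.0°, -0.1449) = (0.1888, 0.0000, -0.1449)
arm 2 at φ=120.0°: e+L cos θ2 = 0.2949;  O2 = (-0.1474, 0.2554, -0.0388)
arm 3 at φ=240.0°: e+L cos θ3 = 0.3000;  O3 = (-0.1500, -0.2598, 0.0000)
|O₂|²−|O₁|² = 0.0318;  |O₃|²−|O₁|² = 0.0334
plane₁₂: -0.6725x+0.5108y+0.2121z = 0.0318
det = 0.6956;  x = -0.0483+0.3713z,  y = -0.0012+0.0735z
into |P−O₁|² = l²: 1.1432z² + 0.1136z + -0.0828 = 0;  Δ = 0.3915;  z = -0.3233 or 0.2240 → z<0 root = -0.3233
x = -0.1683, y = -0.0250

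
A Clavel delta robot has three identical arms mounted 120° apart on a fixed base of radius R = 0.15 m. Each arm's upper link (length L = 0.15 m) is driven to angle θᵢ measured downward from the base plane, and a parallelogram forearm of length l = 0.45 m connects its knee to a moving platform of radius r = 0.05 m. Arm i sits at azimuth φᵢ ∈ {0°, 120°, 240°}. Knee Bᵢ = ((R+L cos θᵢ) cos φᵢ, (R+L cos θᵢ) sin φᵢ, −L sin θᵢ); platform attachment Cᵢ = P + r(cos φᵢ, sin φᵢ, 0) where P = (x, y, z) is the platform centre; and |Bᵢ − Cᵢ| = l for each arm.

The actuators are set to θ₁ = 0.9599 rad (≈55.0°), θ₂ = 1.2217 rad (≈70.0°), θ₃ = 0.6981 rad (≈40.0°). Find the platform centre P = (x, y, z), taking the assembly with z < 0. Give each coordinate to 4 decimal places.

φ1=0.0°: virtual centre (0.1860, 0.0000, -0.1229), radius l
arm 2 at φ=120.0°: e+L cos θ2 = 0.1513;  O2 = (-0.0757, 0.1310, -0.1410)
O3 = (0.2149·cos240.0°, 0.2149·sin240.0°, -0.0964) = (-0.1075, -0.1861, -0.0964)
subtract pairs → two planes through P
[-0.5234 0.2621 -0.0362]·P = -0.0069;  [-0.5870 -0.3722 0.0529]·P = 0.0058
det = 0.3487;  x = 0.0031+0.0012z,  y = -0.0204+0.1403z
sphere 1 gives Az²+Bz+C=0 with A=1.0197, B=0.2396, C=-0.1535;  B²−4AC=0.6835;  roots -0.5229, 0.2879;  negative root z = -0.5229
x = 0.0025, y = -0.0937

(0.0025, -0.0937, -0.5229)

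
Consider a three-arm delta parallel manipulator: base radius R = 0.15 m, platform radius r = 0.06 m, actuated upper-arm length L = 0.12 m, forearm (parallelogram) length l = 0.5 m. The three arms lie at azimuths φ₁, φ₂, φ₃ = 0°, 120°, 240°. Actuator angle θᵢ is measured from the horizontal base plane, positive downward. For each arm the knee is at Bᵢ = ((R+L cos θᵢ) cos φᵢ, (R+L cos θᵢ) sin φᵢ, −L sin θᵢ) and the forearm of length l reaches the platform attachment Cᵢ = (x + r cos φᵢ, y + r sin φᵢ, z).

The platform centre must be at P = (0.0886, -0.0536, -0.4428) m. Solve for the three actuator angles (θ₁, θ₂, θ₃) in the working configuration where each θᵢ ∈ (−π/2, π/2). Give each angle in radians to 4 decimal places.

θ₁ = -0.3490, θ₂ = 0.3494, θ₃ = 0.0000

rotate P by −φ1: (0.0886, -0.0536, -0.4428)
  e−x'=0.0014;  (l²−L²−(e−x')²−y'²−z²)/2L = 0.1527
  θ1 = atan2(B,A) + arccos(C/0.4428) = -0.3490
φ2=120.0° → target in arm frame (-0.0907, -0.0499)
  e−x'=0.1807;  (l²−L²−(e−x')²−y'²−z²)/2L = 0.0182
  γ=atan2(-0.4428,0.1807)=-1.1833;  ψ=arccos(0.0381)=1.5327;  θ2=γ+ψ≈0.3494
arm 3 (φ=240.0°): x'=0.0021, y'=0.1035
  e−x'=0.0879;  (l²−L²−(e−x')²−y'²−z²)/2L = 0.0879
  √(A²+B²)=0.4514;  θ3 = -1.3749+1.3749 ≈ 0.0000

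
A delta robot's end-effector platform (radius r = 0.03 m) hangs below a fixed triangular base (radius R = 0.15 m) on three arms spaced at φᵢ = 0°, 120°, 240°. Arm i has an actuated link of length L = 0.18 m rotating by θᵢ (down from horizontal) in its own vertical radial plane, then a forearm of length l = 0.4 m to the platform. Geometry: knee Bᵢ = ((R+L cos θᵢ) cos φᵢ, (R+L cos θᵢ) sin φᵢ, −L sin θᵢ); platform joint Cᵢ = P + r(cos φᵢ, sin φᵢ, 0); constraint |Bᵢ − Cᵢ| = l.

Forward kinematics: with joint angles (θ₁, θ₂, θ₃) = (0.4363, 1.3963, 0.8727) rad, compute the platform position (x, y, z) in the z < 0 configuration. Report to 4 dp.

(0.1306, -0.0975, -0.4327)

φ1=0.0°: virtual centre (0.2831, 0.0000, -0.0761), radius l
centre 2 = (0.1513·cos120.0°, 0.1513·sin120.0°, -0.1773) = (-0.0756, 0.1310, -0.1773)
centre 3 = (0.2357·cos240.0°, 0.2357·sin240.0°, -0.1379) = (-0.1178, -0.2041, -0.1379)
subtract pairs → two planes through P
[-0.7175 0.2620 -0.2024]·P = -0.0317;  [-0.8020 -0.4082 -0.1237]·P = -0.0114
det = 0.5030;  x = 0.0316+-0.2287z,  y = -0.0342+0.1463z
into |P−centre ₁|² = l²: 1.0737z² + 0.2571z + -0.0898 = 0;  Δ = 0.4517;  z = -0.4327 or 0.1932 → z<0 root = -0.4327
x = 0.1306, y = -0.0975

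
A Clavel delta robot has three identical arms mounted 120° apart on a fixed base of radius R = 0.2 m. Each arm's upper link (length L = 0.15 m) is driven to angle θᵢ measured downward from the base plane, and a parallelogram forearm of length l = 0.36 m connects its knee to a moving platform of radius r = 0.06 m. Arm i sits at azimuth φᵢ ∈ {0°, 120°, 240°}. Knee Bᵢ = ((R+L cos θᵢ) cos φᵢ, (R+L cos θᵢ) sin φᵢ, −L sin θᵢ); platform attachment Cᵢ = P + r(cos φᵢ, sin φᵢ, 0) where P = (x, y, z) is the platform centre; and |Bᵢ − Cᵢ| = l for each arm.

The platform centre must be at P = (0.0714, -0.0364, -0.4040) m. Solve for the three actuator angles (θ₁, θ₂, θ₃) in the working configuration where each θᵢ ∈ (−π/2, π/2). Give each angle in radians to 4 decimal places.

θ₁ = 0.6982, θ₂ = 1.3088, θ₃ = 1.0469

arm 1 (φ=0.0°): x'=0.0714, y'=-0.0364
  e−x'=0.0686;  (l²−L²−(e−x')²−y'²−z²)/2L = -0.2072
  √(A²+B²)=0.4098;  θ1 = -1.4026+2.1008 ≈ 0.6982
φ2=120.0° → target in arm frame (-0.0672, -0.0436)
  A=0.2072, B=-0.4040, C=(l²−L²−A²−y'²−z²)/(2L)=-0.3365
  θ2 = atan2(B,A) + arccos(C/0.4540) = 1.3088
arm 3 (φ=240.0°): x'=-0.0042, y'=0.0800
  e−x'=0.1442;  (l²−L²−(e−x')²−y'²−z²)/2L = -0.2777
  θ3 = atan2(B,A) + arccos(C/0.4290) = 1.0469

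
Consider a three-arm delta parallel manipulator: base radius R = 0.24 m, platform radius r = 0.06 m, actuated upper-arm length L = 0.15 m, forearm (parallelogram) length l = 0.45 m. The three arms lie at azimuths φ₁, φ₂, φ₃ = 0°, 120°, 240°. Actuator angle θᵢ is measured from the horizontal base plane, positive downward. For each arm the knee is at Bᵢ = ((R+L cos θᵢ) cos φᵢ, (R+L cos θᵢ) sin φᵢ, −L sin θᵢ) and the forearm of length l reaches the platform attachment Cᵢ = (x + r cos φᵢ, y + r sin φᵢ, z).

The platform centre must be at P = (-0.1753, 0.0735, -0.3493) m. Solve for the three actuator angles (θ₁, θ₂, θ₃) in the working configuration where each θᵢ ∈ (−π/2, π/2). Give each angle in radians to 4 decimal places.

θ₁ = 1.3091, θ₂ = -0.3490, θ₃ = 0.4366

arm 1 (φ=0.0°): x'=-0.1753, y'=0.0735
  A cos θ + B sin θ = C:  0.3553·cos θ + -0.3493·sin θ = -0.2455
  γ=atan2(-0.3493,0.3553)=-0.7769;  ψ=arccos(-0.4927)=2.0860;  θ1=γ+ψ≈1.3091
rotate P by −φ2: (0.1513, 0.1151, -0.3493)
  A cos θ + B sin θ = C:  0.0287·cos θ + -0.3493·sin θ = 0.1464
  √(A²+B²)=0.3505;  θ2 = -1.4888+1.1398 ≈ -0.3490
arm 3 (φ=240.0°): x'=0.0240, y'=-0.1886
  e−x'=0.1560;  (l²−L²−(e−x')²−y'²−z²)/2L = -0.0063
  γ=atan2(-0.3493,0.1560)=-1.1508;  ψ=arccos(-0.0166)=1.5874;  θ3=γ+ψ≈0.4366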